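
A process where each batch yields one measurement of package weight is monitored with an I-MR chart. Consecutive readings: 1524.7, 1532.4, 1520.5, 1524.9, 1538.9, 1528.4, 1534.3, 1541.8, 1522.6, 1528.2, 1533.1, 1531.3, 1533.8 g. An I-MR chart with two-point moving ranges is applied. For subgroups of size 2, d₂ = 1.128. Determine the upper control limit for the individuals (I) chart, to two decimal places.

1551.63

X̄ = (1524.7 + 1532.4 + 1520.5 + 1524.9 + 1538.9 + 1528.4 + 1534.3 + 1541.8 + 1522.6 + 1528.2 + 1533.1 + 1531.3 + 1533.8) / 13 = 1530.3769
Moving ranges: 7.7, 11.9, 4.4, 14.0, 10.5, 5.9, 7.5, 19.2, 5.6, 4.9, 1.8, 2.5; M̄R̄ = 95.9000 / 12 = 7.9917
UCL = X̄ + 3·M̄R̄/d₂ = 1530.3769 + 3 × 7.9917 / 1.128 = 1551.6314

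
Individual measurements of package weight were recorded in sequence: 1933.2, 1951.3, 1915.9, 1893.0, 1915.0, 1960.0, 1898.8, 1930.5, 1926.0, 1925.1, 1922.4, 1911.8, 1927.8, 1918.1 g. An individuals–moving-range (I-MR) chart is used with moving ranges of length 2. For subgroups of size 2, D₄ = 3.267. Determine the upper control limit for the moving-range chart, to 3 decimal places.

Moving ranges: 18.1, 35.4, 22.9, 22.0, 45.0, 61.2, 31.7, 4.5, 0.9, 2.7, 10.6, 16.0, 9.7; M̄R̄ = 280.7000 / 13 = 21.5923
UCL_MR = D₄·M̄R̄ = 3.267 × 21.5923 = 70.5421

70.542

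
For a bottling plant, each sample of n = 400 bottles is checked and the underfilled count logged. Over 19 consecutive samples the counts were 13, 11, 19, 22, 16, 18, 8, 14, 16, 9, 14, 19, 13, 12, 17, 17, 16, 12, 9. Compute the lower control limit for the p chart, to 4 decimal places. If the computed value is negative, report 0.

p̄ = Σdᵢ / (k·n) = 275 / (19 × 400) = 0.03618
LCL = p̄ − 3·√(p̄(1−p̄)/n) = 0.03618 − 3 × 0.00934 = 0.00817

0.0082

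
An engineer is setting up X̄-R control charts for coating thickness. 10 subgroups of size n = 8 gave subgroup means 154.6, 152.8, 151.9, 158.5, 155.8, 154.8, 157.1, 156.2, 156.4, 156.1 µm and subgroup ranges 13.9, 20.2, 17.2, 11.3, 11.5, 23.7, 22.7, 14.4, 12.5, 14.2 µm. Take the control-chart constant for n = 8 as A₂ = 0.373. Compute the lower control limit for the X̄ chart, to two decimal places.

X̄̄ = (154.6 + 152.8 + 151.9 + 158.5 + 155.8 + 154.8 + 157.1 + 156.2 + 156.4 + 156.1) / 10 = 1554.2000 / 10 = 155.4200
R̄ = (13.9 + 20.2 + 17.2 + 11.3 + 11.5 + 23.7 + 22.7 + 14.4 + 12.5 + 14.2) / 10 = 161.6000 / 10 = 16.1600
LCL = X̄̄ − A₂·R̄ = 155.4200 − 0.373 × 16.1600 = 149.3923

149.39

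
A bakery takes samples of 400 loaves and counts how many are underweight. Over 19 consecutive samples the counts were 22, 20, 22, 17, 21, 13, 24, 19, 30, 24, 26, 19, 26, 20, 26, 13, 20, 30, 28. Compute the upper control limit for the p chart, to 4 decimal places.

0.0895

p̄ = Σdᵢ / (k·n) = 420 / (19 × 400) = 0.05526
UCL = p̄ + 3·√(p̄(1−p̄)/n) = 0.05526 + 3 × √(0.05526×0.94474/400) = 0.05526 + 3 × 0.01142 = 0.08954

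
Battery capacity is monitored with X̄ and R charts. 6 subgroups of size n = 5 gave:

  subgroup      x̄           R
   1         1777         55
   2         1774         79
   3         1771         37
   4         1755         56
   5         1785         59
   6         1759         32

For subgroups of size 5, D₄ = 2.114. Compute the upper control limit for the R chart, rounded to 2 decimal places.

112.04

R̄ = (55 + 79 + 37 + 56 + 59 + 32) / 6 = 318.0000 / 6 = 53.0000
UCL_R = D₄·R̄ = 2.114 × 53.0000 = 112.0420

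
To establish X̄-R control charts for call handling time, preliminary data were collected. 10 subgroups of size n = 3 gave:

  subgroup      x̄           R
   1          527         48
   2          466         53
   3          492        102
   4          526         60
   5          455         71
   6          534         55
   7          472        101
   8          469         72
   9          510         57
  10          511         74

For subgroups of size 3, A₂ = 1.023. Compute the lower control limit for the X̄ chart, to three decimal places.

425.306

X̄̄ = (527 + 466 + 492 + 526 + 455 + 534 + 472 + 469 + 510 + 511) / 10 = 4962.0000 / 10 = 496.2000
R̄ = (48 + 53 + 102 + 60 + 71 + 55 + 101 + 72 + 57 + 74) / 10 = 693.0000 / 10 = 69.3000
LCL = X̄̄ − A₂·R̄ = 496.2000 − 1.023 × 69.3000 = 425.3061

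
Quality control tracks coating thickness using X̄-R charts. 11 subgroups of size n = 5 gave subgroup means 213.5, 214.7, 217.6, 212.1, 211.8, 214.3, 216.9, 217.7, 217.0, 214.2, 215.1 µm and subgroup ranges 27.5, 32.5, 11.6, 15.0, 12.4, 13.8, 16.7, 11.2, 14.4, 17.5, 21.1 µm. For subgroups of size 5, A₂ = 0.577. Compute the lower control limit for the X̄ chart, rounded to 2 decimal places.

X̄̄ = (213.5 + 214.7 + 217.6 + 212.1 + 211.8 + 214.3 + 216.9 + 217.7 + 217.0 + 214.2 + 215.1) / 11 = 2364.9000 / 11 = 214.9909
R̄ = (27.5 + 32.5 + 11.6 + 15.0 + 12.4 + 13.8 + 16.7 + 11.2 + 14.4 + 17.5 + 21.1) / 11 = 193.7000 / 11 = 17.6091
LCL = X̄̄ − A₂·R̄ = 214.9909 − 0.577 × 17.6091 = 204.8305

204.83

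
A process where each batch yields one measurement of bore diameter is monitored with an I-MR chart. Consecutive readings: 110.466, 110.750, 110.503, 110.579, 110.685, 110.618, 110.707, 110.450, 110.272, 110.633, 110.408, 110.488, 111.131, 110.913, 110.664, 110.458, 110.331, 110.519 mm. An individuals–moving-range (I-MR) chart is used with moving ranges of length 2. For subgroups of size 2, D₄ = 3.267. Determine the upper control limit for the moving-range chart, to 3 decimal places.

Moving ranges: 0.284, 0.247, 0.076, 0.106, 0.067, 0.089, 0.257, 0.178, 0.361, 0.225, 0.080, 0.643, 0.218, 0.249, 0.206, 0.127, 0.188; M̄R̄ = 3.6010 / 17 = 0.2118
UCL_MR = D₄·M̄R̄ = 3.267 × 0.2118 = 0.6920

0.692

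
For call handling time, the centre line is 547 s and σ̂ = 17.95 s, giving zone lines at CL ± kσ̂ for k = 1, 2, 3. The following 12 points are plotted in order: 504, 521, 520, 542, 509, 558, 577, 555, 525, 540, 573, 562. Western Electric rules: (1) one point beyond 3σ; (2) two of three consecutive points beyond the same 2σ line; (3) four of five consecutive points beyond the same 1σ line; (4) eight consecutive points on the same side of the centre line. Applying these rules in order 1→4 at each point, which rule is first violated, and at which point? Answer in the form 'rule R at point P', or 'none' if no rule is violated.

Zone of each point (C = within 1σ̂, B = 1σ̂–2σ̂, A = 2σ̂–3σ̂, * = beyond 3σ̂; sign = side of CL): 1:-A, 2:-B, 3:-B, 4:-C, 5:-A, 6:+C, 7:+B, 8:+C, 9:-B, 10:-C, 11:+B, 12:+C
Rule 3 (four of five consecutive points beyond the same 1σ limit) is satisfied at point 5.

rule 3 at point 5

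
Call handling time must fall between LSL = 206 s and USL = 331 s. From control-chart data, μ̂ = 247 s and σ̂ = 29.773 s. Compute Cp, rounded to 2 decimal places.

0.70

Cp = (USL − LSL) / (6σ̂) = (331 − 206) / (6 × 29.773) = 125.0000 / 178.6380 = 0.6997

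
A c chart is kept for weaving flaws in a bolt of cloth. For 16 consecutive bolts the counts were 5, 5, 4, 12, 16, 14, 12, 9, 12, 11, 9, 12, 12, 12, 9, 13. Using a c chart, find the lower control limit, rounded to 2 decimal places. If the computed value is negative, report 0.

c̄ = (5 + 5 + 4 + 12 + 16 + 14 + 12 + 9 + 12 + 11 + 9 + 12 + 12 + 12 + 9 + 13) / 16 = 167 / 16 = 10.4375
LCL = c̄ − 3√c̄ = 10.4375 − 3 × 3.2307 = 0.7454

0.75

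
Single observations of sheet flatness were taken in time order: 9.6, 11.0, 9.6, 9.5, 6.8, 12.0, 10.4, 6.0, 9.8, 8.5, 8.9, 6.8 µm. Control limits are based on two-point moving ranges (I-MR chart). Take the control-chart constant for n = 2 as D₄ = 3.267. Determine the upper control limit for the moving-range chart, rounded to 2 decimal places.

7.25

Moving ranges: 1.4, 1.4, 0.1, 2.7, 5.2, 1.6, 4.4, 3.8, 1.3, 0.4, 2.1; M̄R̄ = 24.4000 / 11 = 2.2182
UCL_MR = D₄·M̄R̄ = 3.267 × 2.2182 = 7.2468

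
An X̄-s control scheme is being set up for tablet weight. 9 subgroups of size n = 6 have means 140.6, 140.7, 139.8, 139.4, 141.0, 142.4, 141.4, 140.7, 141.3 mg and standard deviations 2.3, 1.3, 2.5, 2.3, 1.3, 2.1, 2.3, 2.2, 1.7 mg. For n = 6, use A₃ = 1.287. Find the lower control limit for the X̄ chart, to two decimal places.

X̄̄ = (140.6 + 140.7 + 139.8 + 139.4 + 141.0 + 142.4 + 141.4 + 140.7 + 141.3) / 9 = 140.8111
s̄ = (2.3 + 1.3 + 2.5 + 2.3 + 1.3 + 2.1 + 2.3 + 2.2 + 1.7) / 9 = 2.0000
LCL = X̄̄ − A₃·s̄ = 140.8111 − 1.287 × 2.0000 = 138.2371

138.24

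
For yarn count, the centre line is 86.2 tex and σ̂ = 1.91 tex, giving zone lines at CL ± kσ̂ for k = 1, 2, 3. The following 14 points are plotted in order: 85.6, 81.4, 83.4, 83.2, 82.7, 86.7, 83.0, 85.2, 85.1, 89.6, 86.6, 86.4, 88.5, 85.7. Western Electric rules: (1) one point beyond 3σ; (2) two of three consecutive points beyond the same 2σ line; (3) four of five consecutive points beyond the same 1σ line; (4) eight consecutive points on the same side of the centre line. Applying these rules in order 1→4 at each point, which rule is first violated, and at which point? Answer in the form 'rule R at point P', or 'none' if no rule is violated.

Zone of each point (C = within 1σ̂, B = 1σ̂–2σ̂, A = 2σ̂–3σ̂, * = beyond 3σ̂; sign = side of CL): 1:-C, 2:-A, 3:-B, 4:-B, 5:-B, 6:+C, 7:-B, 8:-C, 9:-C, 10:+B, 11:+C, 12:+C, 13:+B, 14:-C
Rule 3 (four of five consecutive points beyond the same 1σ limit) is satisfied at point 5.

rule 3 at point 5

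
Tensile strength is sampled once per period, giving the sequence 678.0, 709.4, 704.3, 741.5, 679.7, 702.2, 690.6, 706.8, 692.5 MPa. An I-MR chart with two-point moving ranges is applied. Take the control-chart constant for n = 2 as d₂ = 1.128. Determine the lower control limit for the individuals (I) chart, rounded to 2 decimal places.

X̄ = (678.0 + 709.4 + 704.3 + 741.5 + 679.7 + 702.2 + 690.6 + 706.8 + 692.5) / 9 = 700.5556
Moving ranges: 31.4, 5.1, 37.2, 61.8, 22.5, 11.6, 16.2, 14.3; M̄R̄ = 200.1000 / 8 = 25.0125
LCL = X̄ − 3·M̄R̄/d₂ = 700.5556 − 3 × 25.0125 / 1.128 = 634.0329

634.03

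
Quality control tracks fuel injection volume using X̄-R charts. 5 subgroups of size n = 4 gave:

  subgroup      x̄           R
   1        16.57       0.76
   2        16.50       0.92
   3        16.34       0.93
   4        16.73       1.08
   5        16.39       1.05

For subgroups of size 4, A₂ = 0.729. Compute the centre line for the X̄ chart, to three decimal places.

16.506

X̄̄ = (16.57 + 16.50 + 16.34 + 16.73 + 16.39) / 5 = 82.5300 / 5 = 16.5060
CL = X̄̄ = 16.5060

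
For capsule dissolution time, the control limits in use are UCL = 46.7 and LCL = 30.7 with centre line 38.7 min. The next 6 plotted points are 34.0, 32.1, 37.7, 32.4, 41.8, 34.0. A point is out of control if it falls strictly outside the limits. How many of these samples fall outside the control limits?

All 6 points lie within [30.7, 46.7].

0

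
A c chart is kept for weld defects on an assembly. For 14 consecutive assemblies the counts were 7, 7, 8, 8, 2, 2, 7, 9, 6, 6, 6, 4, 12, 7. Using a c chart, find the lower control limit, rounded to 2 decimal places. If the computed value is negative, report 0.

0.00

c̄ = (7 + 7 + 8 + 8 + 2 + 2 + 7 + 9 + 6 + 6 + 6 + 4 + 12 + 7) / 14 = 91 / 14 = 6.5000
LCL = c̄ − 3√c̄ = 6.5000 − 3 × 2.5495 = -1.1485 → 0 (cannot be negative)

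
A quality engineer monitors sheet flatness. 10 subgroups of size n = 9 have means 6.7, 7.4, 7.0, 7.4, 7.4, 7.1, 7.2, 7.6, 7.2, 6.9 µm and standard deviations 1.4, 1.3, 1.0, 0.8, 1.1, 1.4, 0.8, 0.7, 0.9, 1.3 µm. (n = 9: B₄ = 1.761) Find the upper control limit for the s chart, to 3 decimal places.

s̄ = (1.4 + 1.3 + 1.0 + 0.8 + 1.1 + 1.4 + 0.8 + 0.7 + 0.9 + 1.3) / 10 = 1.0700
UCL_s = B₄·s̄ = 1.761 × 1.0700 = 1.8843

1.884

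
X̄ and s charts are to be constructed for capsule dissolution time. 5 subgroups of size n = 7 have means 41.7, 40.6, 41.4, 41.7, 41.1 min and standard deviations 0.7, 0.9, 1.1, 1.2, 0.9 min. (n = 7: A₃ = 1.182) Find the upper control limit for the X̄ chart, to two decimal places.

X̄̄ = (41.7 + 40.6 + 41.4 + 41.7 + 41.1) / 5 = 41.3000
s̄ = (0.7 + 0.9 + 1.1 + 1.2 + 0.9) / 5 = 0.9600
UCL = X̄̄ + A₃·s̄ = 41.3000 + 1.182 × 0.9600 = 42.4347

42.43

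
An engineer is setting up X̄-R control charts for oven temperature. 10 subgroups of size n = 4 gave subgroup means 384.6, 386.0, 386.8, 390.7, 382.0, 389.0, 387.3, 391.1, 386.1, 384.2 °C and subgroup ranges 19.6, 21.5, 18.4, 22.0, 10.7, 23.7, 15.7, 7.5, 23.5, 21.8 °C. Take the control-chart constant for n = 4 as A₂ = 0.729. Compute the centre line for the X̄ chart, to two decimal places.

386.78

X̄̄ = (384.6 + 386.0 + 386.8 + 390.7 + 382.0 + 389.0 + 387.3 + 391.1 + 386.1 + 384.2) / 10 = 3867.8000 / 10 = 386.7800
CL = X̄̄ = 386.7800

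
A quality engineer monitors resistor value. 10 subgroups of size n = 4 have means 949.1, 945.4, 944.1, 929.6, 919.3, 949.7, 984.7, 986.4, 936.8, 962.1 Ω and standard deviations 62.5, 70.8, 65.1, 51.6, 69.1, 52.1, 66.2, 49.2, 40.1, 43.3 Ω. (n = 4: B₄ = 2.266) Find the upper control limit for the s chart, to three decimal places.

s̄ = (62.5 + 70.8 + 65.1 + 51.6 + 69.1 + 52.1 + 66.2 + 49.2 + 40.1 + 43.3) / 10 = 57.0000
UCL_s = B₄·s̄ = 2.266 × 57.0000 = 129.1620

129.162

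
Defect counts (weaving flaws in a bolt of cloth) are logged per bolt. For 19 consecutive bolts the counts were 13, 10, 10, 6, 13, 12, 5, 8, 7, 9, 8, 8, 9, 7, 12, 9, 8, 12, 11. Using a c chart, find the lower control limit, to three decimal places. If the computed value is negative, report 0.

c̄ = (13 + 10 + 10 + 6 + 13 + 12 + 5 + 8 + 7 + 9 + 8 + 8 + 9 + 7 + 12 + 9 + 8 + 12 + 11) / 19 = 177 / 19 = 9.3158
LCL = c̄ − 3√c̄ = 9.3158 − 3 × 3.0522 = 0.1593

0.159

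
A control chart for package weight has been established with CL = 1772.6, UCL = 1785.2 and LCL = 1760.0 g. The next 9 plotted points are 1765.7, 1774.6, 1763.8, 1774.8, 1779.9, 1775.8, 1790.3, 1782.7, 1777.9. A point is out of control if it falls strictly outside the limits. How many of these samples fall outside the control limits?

1

Compare each point to [1760.0, 1785.2]: sample 7 = 1790.3 > UCL.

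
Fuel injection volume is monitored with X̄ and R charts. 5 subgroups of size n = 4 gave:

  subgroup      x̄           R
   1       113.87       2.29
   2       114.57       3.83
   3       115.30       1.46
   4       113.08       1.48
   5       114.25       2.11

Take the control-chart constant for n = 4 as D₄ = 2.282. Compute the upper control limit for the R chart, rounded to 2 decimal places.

5.10

R̄ = (2.29 + 3.83 + 1.46 + 1.48 + 2.11) / 5 = 11.1700 / 5 = 2.2340
UCL_R = D₄·R̄ = 2.282 × 2.2340 = 5.0980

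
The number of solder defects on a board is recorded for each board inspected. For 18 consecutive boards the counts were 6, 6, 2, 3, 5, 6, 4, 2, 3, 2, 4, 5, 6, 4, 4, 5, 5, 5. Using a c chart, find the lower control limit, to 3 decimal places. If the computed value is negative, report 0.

0.000

c̄ = (6 + 6 + 2 + 3 + 5 + 6 + 4 + 2 + 3 + 2 + 4 + 5 + 6 + 4 + 4 + 5 + 5 + 5) / 18 = 77 / 18 = 4.2778
LCL = c̄ − 3√c̄ = 4.2778 − 3 × 2.0683 = -1.9271 → 0 (cannot be negative)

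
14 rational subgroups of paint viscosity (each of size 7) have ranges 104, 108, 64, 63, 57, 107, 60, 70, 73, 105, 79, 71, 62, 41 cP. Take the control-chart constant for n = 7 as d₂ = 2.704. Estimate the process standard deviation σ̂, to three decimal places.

R̄ = (104 + 108 + 64 + 63 + 57 + 107 + 60 + 70 + 73 + 105 + 79 + 71 + 62 + 41) / 14 = 76.0000
σ̂ = R̄ / d₂ = 76.0000 / 2.704 = 28.1065

28.107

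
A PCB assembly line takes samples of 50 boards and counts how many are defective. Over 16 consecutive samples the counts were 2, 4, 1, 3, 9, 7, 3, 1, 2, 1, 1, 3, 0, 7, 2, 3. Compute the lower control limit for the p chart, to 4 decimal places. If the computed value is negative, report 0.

p̄ = Σdᵢ / (k·n) = 49 / (16 × 50) = 0.06125
LCL = p̄ − 3·√(p̄(1−p̄)/n) = 0.06125 − 3 × 0.03391 = -0.04048 → 0 (negative, so LCL = 0)

0.0000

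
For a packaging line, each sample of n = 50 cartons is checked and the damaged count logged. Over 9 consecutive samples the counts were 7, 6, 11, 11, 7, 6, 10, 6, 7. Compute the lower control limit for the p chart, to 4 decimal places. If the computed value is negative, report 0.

0.0031

p̄ = Σdᵢ / (k·n) = 71 / (9 × 50) = 0.15778
LCL = p̄ − 3·√(p̄(1−p̄)/n) = 0.15778 − 3 × 0.05155 = 0.00312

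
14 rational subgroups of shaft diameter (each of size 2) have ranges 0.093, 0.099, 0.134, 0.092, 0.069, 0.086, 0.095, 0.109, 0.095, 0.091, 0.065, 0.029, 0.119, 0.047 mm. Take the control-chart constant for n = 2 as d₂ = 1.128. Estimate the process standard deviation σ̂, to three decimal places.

0.077

R̄ = (0.093 + 0.099 + 0.134 + 0.092 + 0.069 + 0.086 + 0.095 + 0.109 + 0.095 + 0.091 + 0.065 + 0.029 + 0.119 + 0.047) / 14 = 0.0874
σ̂ = R̄ / d₂ = 0.0874 / 1.128 = 0.0774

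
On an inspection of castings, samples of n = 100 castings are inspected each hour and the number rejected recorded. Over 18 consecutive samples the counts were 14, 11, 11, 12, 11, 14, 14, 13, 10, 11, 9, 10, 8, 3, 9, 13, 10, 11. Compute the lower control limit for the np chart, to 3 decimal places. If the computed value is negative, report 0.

1.475

p̄ = Σdᵢ / (k·n) = 194 / (18 × 100) = 0.10778
LCL = np̄ − 3·√(np̄(1−p̄)) = 10.7778 − 3 × 3.1010 = 1.4748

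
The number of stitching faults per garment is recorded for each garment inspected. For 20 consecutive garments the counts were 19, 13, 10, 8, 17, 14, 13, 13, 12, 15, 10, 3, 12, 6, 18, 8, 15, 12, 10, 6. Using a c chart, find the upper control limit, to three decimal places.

c̄ = (19 + 13 + 10 + 8 + 17 + 14 + 13 + 13 + 12 + 15 + 10 + 3 + 12 + 6 + 18 + 8 + 15 + 12 + 10 + 6) / 20 = 234 / 20 = 11.7000
UCL = c̄ + 3√c̄ = 11.7000 + 3 × √11.7000 = 11.7000 + 3 × 3.4205 = 21.9616

21.962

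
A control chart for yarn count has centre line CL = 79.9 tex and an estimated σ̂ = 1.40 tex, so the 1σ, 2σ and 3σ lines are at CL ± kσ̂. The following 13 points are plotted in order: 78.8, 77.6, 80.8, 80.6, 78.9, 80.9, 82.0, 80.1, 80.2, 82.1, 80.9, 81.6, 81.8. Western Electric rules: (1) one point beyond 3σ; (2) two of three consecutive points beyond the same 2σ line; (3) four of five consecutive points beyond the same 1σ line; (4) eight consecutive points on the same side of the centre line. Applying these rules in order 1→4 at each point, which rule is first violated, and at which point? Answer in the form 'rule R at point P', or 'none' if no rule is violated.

rule 4 at point 13

Zone of each point (C = within 1σ̂, B = 1σ̂–2σ̂, A = 2σ̂–3σ̂, * = beyond 3σ̂; sign = side of CL): 1:-C, 2:-B, 3:+C, 4:+C, 5:-C, 6:+C, 7:+B, 8:+C, 9:+C, 10:+B, 11:+C, 12:+B, 13:+B
Rule 4 (eight consecutive points on the same side of the centre line) is satisfied at point 13.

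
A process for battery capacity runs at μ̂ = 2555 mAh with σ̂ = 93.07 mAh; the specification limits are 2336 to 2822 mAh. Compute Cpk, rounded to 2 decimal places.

Cpu = (USL − μ̂) / (3σ̂) = (2822 − 2555) / (3 × 93.07) = 0.9563; Cpl = (μ̂ − LSL) / (3σ̂) = (2555 − 2336) / (3 × 93.07) = 0.7844; Cpk = min(Cpu, Cpl) = 0.7844

0.78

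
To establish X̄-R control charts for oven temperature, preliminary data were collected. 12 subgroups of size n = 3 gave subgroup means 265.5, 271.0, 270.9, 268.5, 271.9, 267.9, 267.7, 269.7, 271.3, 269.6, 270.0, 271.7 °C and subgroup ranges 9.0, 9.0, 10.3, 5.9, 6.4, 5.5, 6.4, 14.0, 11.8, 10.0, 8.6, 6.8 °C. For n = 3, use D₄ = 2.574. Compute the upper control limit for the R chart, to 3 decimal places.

R̄ = (9.0 + 9.0 + 10.3 + 5.9 + 6.4 + 5.5 + 6.4 + 14.0 + 11.8 + 10.0 + 8.6 + 6.8) / 12 = 103.7000 / 12 = 8.6417
UCL_R = D₄·R̄ = 2.574 × 8.6417 = 22.2437

22.244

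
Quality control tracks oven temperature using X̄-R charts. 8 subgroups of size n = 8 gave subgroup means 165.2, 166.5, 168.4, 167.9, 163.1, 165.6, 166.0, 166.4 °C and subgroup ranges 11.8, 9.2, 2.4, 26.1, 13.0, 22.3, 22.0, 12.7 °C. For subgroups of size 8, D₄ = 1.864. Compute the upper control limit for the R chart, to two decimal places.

27.84

R̄ = (11.8 + 9.2 + 2.4 + 26.1 + 13.0 + 22.3 + 22.0 + 12.7) / 8 = 119.5000 / 8 = 14.9375
UCL_R = D₄·R̄ = 1.864 × 14.9375 = 27.8435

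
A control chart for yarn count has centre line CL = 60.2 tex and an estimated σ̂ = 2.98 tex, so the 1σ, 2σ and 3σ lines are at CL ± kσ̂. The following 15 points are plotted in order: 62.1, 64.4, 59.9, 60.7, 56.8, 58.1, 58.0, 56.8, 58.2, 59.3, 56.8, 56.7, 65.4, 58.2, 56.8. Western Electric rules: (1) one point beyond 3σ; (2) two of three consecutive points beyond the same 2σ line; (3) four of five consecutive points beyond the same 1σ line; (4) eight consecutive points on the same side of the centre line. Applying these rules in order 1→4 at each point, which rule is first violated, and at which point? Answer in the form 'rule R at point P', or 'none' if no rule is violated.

rule 4 at point 12

Zone of each point (C = within 1σ̂, B = 1σ̂–2σ̂, A = 2σ̂–3σ̂, * = beyond 3σ̂; sign = side of CL): 1:+C, 2:+B, 3:-C, 4:+C, 5:-B, 6:-C, 7:-C, 8:-B, 9:-C, 10:-C, 11:-B, 12:-B, 13:+B, 14:-C, 15:-B
Rule 4 (eight consecutive points on the same side of the centre line) is satisfied at point 12.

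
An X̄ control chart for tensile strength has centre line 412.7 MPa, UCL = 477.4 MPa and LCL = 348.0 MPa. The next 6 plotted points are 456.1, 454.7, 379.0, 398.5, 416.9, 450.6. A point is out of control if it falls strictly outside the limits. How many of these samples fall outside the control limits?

0

All 6 points lie within [348.0, 477.4].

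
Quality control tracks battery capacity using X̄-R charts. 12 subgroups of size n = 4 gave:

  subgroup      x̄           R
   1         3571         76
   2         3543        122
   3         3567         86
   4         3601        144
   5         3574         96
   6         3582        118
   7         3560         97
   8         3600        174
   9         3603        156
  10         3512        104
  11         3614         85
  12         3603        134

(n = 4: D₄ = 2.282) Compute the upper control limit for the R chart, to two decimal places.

264.71

R̄ = (76 + 122 + 86 + 144 + 96 + 118 + 97 + 174 + 156 + 104 + 85 + 134) / 12 = 1392.0000 / 12 = 116.0000
UCL_R = D₄·R̄ = 2.282 × 116.0000 = 264.7120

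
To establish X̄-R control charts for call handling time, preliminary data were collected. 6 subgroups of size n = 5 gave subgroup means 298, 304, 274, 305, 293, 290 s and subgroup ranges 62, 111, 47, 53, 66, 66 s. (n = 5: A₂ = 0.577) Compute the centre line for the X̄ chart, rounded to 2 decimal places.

X̄̄ = (298 + 304 + 274 + 305 + 293 + 290) / 6 = 1764.0000 / 6 = 294.0000
CL = X̄̄ = 294.0000

294.00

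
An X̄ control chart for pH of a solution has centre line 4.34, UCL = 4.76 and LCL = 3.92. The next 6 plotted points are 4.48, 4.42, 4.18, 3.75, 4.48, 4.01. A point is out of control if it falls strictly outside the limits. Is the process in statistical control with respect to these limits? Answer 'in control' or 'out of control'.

out of control

Compare each point to [3.92, 4.76]: sample 4 = 3.75 < LCL.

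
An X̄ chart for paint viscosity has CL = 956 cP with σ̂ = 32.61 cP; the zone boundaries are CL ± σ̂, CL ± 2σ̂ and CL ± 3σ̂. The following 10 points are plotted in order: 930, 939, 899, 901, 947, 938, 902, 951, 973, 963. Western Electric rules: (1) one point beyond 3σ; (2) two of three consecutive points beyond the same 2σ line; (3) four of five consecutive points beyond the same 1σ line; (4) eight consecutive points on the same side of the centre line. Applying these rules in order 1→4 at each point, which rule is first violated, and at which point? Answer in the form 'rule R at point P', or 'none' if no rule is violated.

rule 4 at point 8

Zone of each point (C = within 1σ̂, B = 1σ̂–2σ̂, A = 2σ̂–3σ̂, * = beyond 3σ̂; sign = side of CL): 1:-C, 2:-C, 3:-B, 4:-B, 5:-C, 6:-C, 7:-B, 8:-C, 9:+C, 10:+C
Rule 4 (eight consecutive points on the same side of the centre line) is satisfied at point 8.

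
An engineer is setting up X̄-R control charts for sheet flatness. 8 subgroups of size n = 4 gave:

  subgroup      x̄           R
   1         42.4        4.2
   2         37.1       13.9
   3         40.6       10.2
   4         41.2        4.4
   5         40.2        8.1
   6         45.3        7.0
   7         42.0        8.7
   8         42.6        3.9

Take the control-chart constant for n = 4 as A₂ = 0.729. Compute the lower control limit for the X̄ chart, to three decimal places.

35.921

X̄̄ = (42.4 + 37.1 + 40.6 + 41.2 + 40.2 + 45.3 + 42.0 + 42.6) / 8 = 331.4000 / 8 = 41.4250
R̄ = (4.2 + 13.9 + 10.2 + 4.4 + 8.1 + 7.0 + 8.7 + 3.9) / 8 = 60.4000 / 8 = 7.5500
LCL = X̄̄ − A₂·R̄ = 41.4250 − 0.729 × 7.5500 = 35.9210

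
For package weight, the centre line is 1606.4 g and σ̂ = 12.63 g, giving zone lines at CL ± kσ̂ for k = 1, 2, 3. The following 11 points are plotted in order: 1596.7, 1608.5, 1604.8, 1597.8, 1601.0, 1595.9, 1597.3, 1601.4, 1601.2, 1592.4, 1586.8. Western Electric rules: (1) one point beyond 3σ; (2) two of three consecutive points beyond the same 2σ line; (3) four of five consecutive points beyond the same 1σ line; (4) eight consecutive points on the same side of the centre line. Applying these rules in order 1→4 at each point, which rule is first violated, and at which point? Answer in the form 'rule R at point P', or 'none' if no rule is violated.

rule 4 at point 10

Zone of each point (C = within 1σ̂, B = 1σ̂–2σ̂, A = 2σ̂–3σ̂, * = beyond 3σ̂; sign = side of CL): 1:-C, 2:+C, 3:-C, 4:-C, 5:-C, 6:-C, 7:-C, 8:-C, 9:-C, 10:-B, 11:-B
Rule 4 (eight consecutive points on the same side of the centre line) is satisfied at point 10.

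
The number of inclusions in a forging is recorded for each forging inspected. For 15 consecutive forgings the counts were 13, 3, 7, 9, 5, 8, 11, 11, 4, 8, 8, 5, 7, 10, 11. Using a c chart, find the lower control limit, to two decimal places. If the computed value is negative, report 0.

c̄ = (13 + 3 + 7 + 9 + 5 + 8 + 11 + 11 + 4 + 8 + 8 + 5 + 7 + 10 + 11) / 15 = 120 / 15 = 8.0000
LCL = c̄ − 3√c̄ = 8.0000 − 3 × 2.8284 = -0.4853 → 0 (cannot be negative)

0.00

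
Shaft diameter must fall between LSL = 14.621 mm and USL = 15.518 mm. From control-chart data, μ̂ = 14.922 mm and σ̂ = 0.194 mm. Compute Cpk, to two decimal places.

Cpu = (USL − μ̂) / (3σ̂) = (15.518 − 14.922) / (3 × 0.194) = 1.0241; Cpl = (μ̂ − LSL) / (3σ̂) = (14.922 − 14.621) / (3 × 0.194) = 0.5172; Cpk = min(Cpu, Cpl) = 0.5172

0.52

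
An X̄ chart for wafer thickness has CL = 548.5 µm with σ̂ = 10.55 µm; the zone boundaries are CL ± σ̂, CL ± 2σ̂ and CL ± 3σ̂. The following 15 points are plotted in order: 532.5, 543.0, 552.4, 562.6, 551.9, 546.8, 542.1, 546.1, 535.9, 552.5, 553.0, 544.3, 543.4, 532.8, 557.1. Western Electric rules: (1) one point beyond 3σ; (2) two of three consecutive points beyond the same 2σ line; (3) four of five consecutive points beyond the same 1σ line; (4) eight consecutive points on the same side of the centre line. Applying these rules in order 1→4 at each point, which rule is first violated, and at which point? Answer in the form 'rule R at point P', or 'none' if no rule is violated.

none

Zone of each point (C = within 1σ̂, B = 1σ̂–2σ̂, A = 2σ̂–3σ̂, * = beyond 3σ̂; sign = side of CL): 1:-B, 2:-C, 3:+C, 4:+B, 5:+C, 6:-C, 7:-C, 8:-C, 9:-B, 10:+C, 11:+C, 12:-C, 13:-C, 14:-B, 15:+C
No rule fires across all 15 points.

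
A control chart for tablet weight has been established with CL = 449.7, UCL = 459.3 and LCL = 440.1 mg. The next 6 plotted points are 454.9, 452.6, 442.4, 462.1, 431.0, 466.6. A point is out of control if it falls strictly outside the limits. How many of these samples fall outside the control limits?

3

Compare each point to [440.1, 459.3]: sample 4 = 462.1 > UCL; sample 5 = 431.0 < LCL; sample 6 = 466.6 > UCL.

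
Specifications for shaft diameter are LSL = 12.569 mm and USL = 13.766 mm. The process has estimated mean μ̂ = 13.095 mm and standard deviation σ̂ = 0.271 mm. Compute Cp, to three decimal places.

0.736

Cp = (USL − LSL) / (6σ̂) = (13.766 − 12.569) / (6 × 0.271) = 1.1970 / 1.6260 = 0.7362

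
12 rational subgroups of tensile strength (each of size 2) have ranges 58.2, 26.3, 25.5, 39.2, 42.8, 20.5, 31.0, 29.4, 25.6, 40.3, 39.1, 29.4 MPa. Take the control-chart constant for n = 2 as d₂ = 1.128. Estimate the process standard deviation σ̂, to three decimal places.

30.090

R̄ = (58.2 + 26.3 + 25.5 + 39.2 + 42.8 + 20.5 + 31.0 + 29.4 + 25.6 + 40.3 + 39.1 + 29.4) / 12 = 33.9417
σ̂ = R̄ / d₂ = 33.9417 / 1.128 = 30.0901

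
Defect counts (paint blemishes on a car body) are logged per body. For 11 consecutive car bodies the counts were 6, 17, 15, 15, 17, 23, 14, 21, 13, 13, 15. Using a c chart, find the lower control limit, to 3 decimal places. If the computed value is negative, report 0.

c̄ = (6 + 17 + 15 + 15 + 17 + 23 + 14 + 21 + 13 + 13 + 15) / 11 = 169 / 11 = 15.3636
LCL = c̄ − 3√c̄ = 15.3636 − 3 × 3.9196 = 3.6047

3.605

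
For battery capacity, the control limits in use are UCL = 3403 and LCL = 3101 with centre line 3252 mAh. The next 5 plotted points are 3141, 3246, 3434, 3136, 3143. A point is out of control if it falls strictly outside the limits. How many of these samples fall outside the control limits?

1

Compare each point to [3101, 3403]: sample 3 = 3434 > UCL.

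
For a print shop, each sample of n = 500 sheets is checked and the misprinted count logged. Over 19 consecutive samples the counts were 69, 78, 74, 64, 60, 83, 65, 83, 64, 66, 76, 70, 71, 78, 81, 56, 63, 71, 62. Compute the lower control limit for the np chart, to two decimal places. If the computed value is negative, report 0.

46.90

p̄ = Σdᵢ / (k·n) = 1334 / (19 × 500) = 0.14042
LCL = np̄ − 3·√(np̄(1−p̄)) = 70.2105 − 3 × 7.7686 = 46.9047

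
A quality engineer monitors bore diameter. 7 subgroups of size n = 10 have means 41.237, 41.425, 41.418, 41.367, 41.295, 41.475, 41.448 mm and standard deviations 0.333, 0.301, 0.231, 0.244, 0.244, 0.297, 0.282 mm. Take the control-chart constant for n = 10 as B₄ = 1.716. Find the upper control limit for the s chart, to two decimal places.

0.47

s̄ = (0.333 + 0.301 + 0.231 + 0.244 + 0.244 + 0.297 + 0.282) / 7 = 0.2760
UCL_s = B₄·s̄ = 1.716 × 0.2760 = 0.4736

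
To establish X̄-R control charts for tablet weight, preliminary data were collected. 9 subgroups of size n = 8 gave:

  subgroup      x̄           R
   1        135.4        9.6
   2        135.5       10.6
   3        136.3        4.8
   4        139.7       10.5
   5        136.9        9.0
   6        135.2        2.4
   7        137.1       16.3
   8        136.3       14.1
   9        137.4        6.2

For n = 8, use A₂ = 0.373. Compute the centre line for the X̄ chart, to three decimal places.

X̄̄ = (135.4 + 135.5 + 136.3 + 139.7 + 136.9 + 135.2 + 137.1 + 136.3 + 137.4) / 9 = 1229.8000 / 9 = 136.6444
CL = X̄̄ = 136.6444

136.644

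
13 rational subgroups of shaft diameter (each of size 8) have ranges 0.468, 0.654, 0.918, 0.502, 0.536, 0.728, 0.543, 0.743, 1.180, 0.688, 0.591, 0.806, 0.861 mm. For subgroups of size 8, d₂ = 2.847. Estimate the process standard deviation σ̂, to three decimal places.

R̄ = (0.468 + 0.654 + 0.918 + 0.502 + 0.536 + 0.728 + 0.543 + 0.743 + 1.180 + 0.688 + 0.591 + 0.806 + 0.861) / 13 = 0.7091
σ̂ = R̄ / d₂ = 0.7091 / 2.847 = 0.2491

0.249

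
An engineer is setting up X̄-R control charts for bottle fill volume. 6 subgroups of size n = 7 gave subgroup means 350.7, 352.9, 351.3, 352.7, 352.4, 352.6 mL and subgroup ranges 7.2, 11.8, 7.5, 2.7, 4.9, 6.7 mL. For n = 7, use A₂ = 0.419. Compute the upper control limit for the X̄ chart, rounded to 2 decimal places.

354.95

X̄̄ = (350.7 + 352.9 + 351.3 + 352.7 + 352.4 + 352.6) / 6 = 2112.6000 / 6 = 352.1000
R̄ = (7.2 + 11.8 + 7.5 + 2.7 + 4.9 + 6.7) / 6 = 40.8000 / 6 = 6.8000
UCL = X̄̄ + A₂·R̄ = 352.1000 + 0.419 × 6.8000 = 354.9492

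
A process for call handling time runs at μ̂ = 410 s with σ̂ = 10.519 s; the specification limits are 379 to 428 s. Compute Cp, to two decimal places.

Cp = (USL − LSL) / (6σ̂) = (428 − 379) / (6 × 10.519) = 49.0000 / 63.1140 = 0.7764

0.78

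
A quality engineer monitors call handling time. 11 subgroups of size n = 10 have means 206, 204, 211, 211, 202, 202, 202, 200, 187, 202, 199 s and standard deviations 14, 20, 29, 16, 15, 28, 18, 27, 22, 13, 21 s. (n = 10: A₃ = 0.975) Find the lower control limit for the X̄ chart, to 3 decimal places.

182.598

X̄̄ = (206 + 204 + 211 + 211 + 202 + 202 + 202 + 200 + 187 + 202 + 199) / 11 = 202.3636
s̄ = (14 + 20 + 29 + 16 + 15 + 28 + 18 + 27 + 22 + 13 + 21) / 11 = 20.2727
LCL = X̄̄ − A₃·s̄ = 202.3636 − 0.975 × 20.2727 = 182.5977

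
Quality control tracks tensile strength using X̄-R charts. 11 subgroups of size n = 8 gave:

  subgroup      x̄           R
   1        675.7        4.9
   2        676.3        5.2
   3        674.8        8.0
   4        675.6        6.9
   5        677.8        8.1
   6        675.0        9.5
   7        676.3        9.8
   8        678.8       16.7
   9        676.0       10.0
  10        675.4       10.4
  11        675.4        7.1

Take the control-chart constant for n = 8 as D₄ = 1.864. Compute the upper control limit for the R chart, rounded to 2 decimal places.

R̄ = (4.9 + 5.2 + 8.0 + 6.9 + 8.1 + 9.5 + 9.8 + 16.7 + 10.0 + 10.4 + 7.1) / 11 = 96.6000 / 11 = 8.7818
UCL_R = D₄·R̄ = 1.864 × 8.7818 = 16.3693

16.37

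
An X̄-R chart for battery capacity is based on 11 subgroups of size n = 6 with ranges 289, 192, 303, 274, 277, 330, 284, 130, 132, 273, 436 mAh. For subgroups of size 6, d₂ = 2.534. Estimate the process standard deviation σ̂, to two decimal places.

R̄ = (289 + 192 + 303 + 274 + 277 + 330 + 284 + 130 + 132 + 273 + 436) / 11 = 265.4545
σ̂ = R̄ / d₂ = 265.4545 / 2.534 = 104.7571

104.76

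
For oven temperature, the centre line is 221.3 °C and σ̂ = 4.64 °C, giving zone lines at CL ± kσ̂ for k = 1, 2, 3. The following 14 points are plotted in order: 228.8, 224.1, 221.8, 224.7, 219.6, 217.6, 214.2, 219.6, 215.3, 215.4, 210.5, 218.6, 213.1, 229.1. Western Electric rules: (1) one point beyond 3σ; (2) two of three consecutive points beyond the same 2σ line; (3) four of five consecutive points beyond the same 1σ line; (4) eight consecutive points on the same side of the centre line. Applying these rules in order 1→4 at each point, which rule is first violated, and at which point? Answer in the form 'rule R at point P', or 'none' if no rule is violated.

Zone of each point (C = within 1σ̂, B = 1σ̂–2σ̂, A = 2σ̂–3σ̂, * = beyond 3σ̂; sign = side of CL): 1:+B, 2:+C, 3:+C, 4:+C, 5:-C, 6:-C, 7:-B, 8:-C, 9:-B, 10:-B, 11:-A, 12:-C, 13:-B, 14:+B
Rule 3 (four of five consecutive points beyond the same 1σ limit) is satisfied at point 11.

rule 3 at point 11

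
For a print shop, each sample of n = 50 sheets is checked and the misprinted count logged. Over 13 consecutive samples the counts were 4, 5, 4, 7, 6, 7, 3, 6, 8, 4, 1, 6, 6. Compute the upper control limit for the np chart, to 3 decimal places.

p̄ = Σdᵢ / (k·n) = 67 / (13 × 50) = 0.10308
UCL = np̄ + 3·√(np̄(1−p̄)) = 5.1538 + 3 × √(5.1538×0.89692) = 5.1538 + 3 × 2.1500 = 11.6039

11.604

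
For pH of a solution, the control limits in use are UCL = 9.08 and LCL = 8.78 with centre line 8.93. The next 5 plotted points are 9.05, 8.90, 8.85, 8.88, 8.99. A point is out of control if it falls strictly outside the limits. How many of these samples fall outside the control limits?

All 5 points lie within [8.78, 9.08].

0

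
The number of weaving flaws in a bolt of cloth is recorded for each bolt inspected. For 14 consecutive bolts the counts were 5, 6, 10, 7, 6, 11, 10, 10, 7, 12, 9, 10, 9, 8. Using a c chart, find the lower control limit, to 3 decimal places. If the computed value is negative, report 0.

c̄ = (5 + 6 + 10 + 7 + 6 + 11 + 10 + 10 + 7 + 12 + 9 + 10 + 9 + 8) / 14 = 120 / 14 = 8.5714
LCL = c̄ − 3√c̄ = 8.5714 − 3 × 2.9277 = -0.2117 → 0 (cannot be negative)

0.000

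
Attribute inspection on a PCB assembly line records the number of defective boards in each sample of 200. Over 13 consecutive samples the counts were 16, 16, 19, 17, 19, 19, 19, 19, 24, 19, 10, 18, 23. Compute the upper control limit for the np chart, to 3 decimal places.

p̄ = Σdᵢ / (k·n) = 238 / (13 × 200) = 0.09154
UCL = np̄ + 3·√(np̄(1−p̄)) = 18.3077 + 3 × √(18.3077×0.90846) = 18.3077 + 3 × 4.0782 = 30.5423

30.542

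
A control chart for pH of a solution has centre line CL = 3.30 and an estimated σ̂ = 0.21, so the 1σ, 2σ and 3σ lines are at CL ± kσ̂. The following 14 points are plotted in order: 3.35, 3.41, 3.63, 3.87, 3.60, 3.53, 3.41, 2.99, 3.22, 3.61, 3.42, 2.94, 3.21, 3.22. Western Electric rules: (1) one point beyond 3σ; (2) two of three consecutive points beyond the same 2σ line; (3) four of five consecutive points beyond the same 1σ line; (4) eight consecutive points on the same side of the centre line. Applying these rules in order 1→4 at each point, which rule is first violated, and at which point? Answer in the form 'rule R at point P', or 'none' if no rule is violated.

rule 3 at point 6

Zone of each point (C = within 1σ̂, B = 1σ̂–2σ̂, A = 2σ̂–3σ̂, * = beyond 3σ̂; sign = side of CL): 1:+C, 2:+C, 3:+B, 4:+A, 5:+B, 6:+B, 7:+C, 8:-B, 9:-C, 10:+B, 11:+C, 12:-B, 13:-C, 14:-C
Rule 3 (four of five consecutive points beyond the same 1σ limit) is satisfied at point 6.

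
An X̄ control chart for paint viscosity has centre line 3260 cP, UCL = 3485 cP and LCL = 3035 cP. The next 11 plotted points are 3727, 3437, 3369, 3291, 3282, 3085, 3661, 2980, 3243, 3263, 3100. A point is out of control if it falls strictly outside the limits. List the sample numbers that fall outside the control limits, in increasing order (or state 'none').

1, 7, 8

Compare each point to [3035, 3485]: sample 1 = 3727 > UCL; sample 7 = 3661 > UCL; sample 8 = 2980 < LCL.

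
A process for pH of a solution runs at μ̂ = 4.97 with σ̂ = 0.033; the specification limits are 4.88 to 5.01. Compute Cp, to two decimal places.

0.66

Cp = (USL − LSL) / (6σ̂) = (5.01 − 4.88) / (6 × 0.033) = 0.1300 / 0.1980 = 0.6566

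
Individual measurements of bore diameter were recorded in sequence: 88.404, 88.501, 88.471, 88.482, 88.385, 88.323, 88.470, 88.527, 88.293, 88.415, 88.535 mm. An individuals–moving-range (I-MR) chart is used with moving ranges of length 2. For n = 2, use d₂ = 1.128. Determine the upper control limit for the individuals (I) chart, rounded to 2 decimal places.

X̄ = (88.404 + 88.501 + 88.471 + 88.482 + 88.385 + 88.323 + 88.470 + 88.527 + 88.293 + 88.415 + 88.535) / 11 = 88.4369
Moving ranges: 0.097, 0.030, 0.011, 0.097, 0.062, 0.147, 0.057, 0.234, 0.122, 0.120; M̄R̄ = 0.9770 / 10 = 0.0977
UCL = X̄ + 3·M̄R̄/d₂ = 88.4369 + 3 × 0.0977 / 1.128 = 88.6967

88.70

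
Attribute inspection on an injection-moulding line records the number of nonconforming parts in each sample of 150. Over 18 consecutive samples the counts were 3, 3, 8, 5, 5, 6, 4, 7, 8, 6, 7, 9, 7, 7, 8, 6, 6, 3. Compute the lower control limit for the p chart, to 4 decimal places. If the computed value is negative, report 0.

p̄ = Σdᵢ / (k·n) = 108 / (18 × 150) = 0.04000
LCL = p̄ − 3·√(p̄(1−p̄)/n) = 0.04000 − 3 × 0.01600 = -0.00800 → 0 (negative, so LCL = 0)

0.0000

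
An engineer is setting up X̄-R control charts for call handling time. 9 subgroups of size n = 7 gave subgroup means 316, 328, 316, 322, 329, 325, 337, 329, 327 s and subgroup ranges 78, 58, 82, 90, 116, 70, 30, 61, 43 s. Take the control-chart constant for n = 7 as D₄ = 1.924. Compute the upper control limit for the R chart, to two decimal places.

R̄ = (78 + 58 + 82 + 90 + 116 + 70 + 30 + 61 + 43) / 9 = 628.0000 / 9 = 69.7778
UCL_R = D₄·R̄ = 1.924 × 69.7778 = 134.2524

134.25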